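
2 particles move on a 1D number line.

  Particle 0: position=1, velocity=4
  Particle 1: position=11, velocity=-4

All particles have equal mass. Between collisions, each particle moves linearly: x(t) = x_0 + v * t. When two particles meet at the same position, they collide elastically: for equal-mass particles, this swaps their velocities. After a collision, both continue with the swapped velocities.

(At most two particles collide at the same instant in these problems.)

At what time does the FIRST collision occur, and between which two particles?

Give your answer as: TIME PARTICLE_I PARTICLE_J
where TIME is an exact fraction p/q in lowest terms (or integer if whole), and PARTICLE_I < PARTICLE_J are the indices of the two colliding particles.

Pair (0,1): pos 1,11 vel 4,-4 -> gap=10, closing at 8/unit, collide at t=5/4
Earliest collision: t=5/4 between 0 and 1

Answer: 5/4 0 1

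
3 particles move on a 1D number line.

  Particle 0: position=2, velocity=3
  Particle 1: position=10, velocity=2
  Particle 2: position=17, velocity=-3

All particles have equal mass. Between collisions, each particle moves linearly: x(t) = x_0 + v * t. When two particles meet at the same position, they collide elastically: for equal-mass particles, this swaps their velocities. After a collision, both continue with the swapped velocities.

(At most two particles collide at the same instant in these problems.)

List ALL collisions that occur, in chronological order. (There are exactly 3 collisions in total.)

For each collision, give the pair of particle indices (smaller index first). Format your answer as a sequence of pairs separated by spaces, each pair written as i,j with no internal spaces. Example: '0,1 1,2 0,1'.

Collision at t=7/5: particles 1 and 2 swap velocities; positions: p0=31/5 p1=64/5 p2=64/5; velocities now: v0=3 v1=-3 v2=2
Collision at t=5/2: particles 0 and 1 swap velocities; positions: p0=19/2 p1=19/2 p2=15; velocities now: v0=-3 v1=3 v2=2
Collision at t=8: particles 1 and 2 swap velocities; positions: p0=-7 p1=26 p2=26; velocities now: v0=-3 v1=2 v2=3

Answer: 1,2 0,1 1,2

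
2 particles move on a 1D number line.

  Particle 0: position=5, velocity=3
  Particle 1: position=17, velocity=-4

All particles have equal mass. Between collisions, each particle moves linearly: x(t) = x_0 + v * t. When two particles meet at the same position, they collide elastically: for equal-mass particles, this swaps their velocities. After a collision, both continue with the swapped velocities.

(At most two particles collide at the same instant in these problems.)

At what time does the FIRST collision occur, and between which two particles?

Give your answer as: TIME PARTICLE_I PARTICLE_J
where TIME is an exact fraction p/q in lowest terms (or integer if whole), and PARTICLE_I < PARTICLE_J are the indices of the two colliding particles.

Answer: 12/7 0 1

Derivation:
Pair (0,1): pos 5,17 vel 3,-4 -> gap=12, closing at 7/unit, collide at t=12/7
Earliest collision: t=12/7 between 0 and 1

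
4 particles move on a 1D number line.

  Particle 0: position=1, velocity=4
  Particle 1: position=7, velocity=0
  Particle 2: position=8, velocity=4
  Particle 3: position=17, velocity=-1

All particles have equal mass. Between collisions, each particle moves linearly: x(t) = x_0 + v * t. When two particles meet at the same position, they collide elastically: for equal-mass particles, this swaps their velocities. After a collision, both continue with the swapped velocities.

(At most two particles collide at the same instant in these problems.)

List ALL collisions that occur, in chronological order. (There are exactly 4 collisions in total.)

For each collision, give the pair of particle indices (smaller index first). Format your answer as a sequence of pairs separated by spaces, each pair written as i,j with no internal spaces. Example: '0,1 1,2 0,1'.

Collision at t=3/2: particles 0 and 1 swap velocities; positions: p0=7 p1=7 p2=14 p3=31/2; velocities now: v0=0 v1=4 v2=4 v3=-1
Collision at t=9/5: particles 2 and 3 swap velocities; positions: p0=7 p1=41/5 p2=76/5 p3=76/5; velocities now: v0=0 v1=4 v2=-1 v3=4
Collision at t=16/5: particles 1 and 2 swap velocities; positions: p0=7 p1=69/5 p2=69/5 p3=104/5; velocities now: v0=0 v1=-1 v2=4 v3=4
Collision at t=10: particles 0 and 1 swap velocities; positions: p0=7 p1=7 p2=41 p3=48; velocities now: v0=-1 v1=0 v2=4 v3=4

Answer: 0,1 2,3 1,2 0,1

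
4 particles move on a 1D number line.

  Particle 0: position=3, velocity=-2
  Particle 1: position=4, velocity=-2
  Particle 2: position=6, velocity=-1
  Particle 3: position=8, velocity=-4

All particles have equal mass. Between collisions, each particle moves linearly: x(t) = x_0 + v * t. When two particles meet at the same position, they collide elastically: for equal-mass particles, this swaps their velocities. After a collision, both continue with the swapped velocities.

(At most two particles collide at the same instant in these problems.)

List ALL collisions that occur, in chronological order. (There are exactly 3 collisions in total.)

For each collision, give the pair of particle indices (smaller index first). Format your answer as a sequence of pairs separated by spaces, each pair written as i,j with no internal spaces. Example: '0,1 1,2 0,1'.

Collision at t=2/3: particles 2 and 3 swap velocities; positions: p0=5/3 p1=8/3 p2=16/3 p3=16/3; velocities now: v0=-2 v1=-2 v2=-4 v3=-1
Collision at t=2: particles 1 and 2 swap velocities; positions: p0=-1 p1=0 p2=0 p3=4; velocities now: v0=-2 v1=-4 v2=-2 v3=-1
Collision at t=5/2: particles 0 and 1 swap velocities; positions: p0=-2 p1=-2 p2=-1 p3=7/2; velocities now: v0=-4 v1=-2 v2=-2 v3=-1

Answer: 2,3 1,2 0,1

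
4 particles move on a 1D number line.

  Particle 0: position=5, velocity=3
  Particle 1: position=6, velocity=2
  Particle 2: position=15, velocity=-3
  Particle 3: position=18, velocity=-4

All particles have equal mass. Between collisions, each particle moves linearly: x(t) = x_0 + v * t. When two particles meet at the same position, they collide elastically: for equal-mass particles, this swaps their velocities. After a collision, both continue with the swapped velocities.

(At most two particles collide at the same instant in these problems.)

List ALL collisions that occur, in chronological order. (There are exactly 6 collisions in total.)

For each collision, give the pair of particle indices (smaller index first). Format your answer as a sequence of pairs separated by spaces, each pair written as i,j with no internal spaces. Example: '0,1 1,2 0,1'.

Answer: 0,1 1,2 0,1 2,3 1,2 0,1

Derivation:
Collision at t=1: particles 0 and 1 swap velocities; positions: p0=8 p1=8 p2=12 p3=14; velocities now: v0=2 v1=3 v2=-3 v3=-4
Collision at t=5/3: particles 1 and 2 swap velocities; positions: p0=28/3 p1=10 p2=10 p3=34/3; velocities now: v0=2 v1=-3 v2=3 v3=-4
Collision at t=9/5: particles 0 and 1 swap velocities; positions: p0=48/5 p1=48/5 p2=52/5 p3=54/5; velocities now: v0=-3 v1=2 v2=3 v3=-4
Collision at t=13/7: particles 2 and 3 swap velocities; positions: p0=66/7 p1=68/7 p2=74/7 p3=74/7; velocities now: v0=-3 v1=2 v2=-4 v3=3
Collision at t=2: particles 1 and 2 swap velocities; positions: p0=9 p1=10 p2=10 p3=11; velocities now: v0=-3 v1=-4 v2=2 v3=3
Collision at t=3: particles 0 and 1 swap velocities; positions: p0=6 p1=6 p2=12 p3=14; velocities now: v0=-4 v1=-3 v2=2 v3=3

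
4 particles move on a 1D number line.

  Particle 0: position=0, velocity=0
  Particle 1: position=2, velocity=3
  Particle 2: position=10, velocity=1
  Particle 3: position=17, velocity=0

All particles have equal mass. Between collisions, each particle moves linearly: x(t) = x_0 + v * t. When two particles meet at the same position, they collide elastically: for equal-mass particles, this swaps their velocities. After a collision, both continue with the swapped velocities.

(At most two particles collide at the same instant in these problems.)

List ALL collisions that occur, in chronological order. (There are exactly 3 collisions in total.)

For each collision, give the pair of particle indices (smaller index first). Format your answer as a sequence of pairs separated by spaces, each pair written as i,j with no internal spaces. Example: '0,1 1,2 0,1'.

Collision at t=4: particles 1 and 2 swap velocities; positions: p0=0 p1=14 p2=14 p3=17; velocities now: v0=0 v1=1 v2=3 v3=0
Collision at t=5: particles 2 and 3 swap velocities; positions: p0=0 p1=15 p2=17 p3=17; velocities now: v0=0 v1=1 v2=0 v3=3
Collision at t=7: particles 1 and 2 swap velocities; positions: p0=0 p1=17 p2=17 p3=23; velocities now: v0=0 v1=0 v2=1 v3=3

Answer: 1,2 2,3 1,2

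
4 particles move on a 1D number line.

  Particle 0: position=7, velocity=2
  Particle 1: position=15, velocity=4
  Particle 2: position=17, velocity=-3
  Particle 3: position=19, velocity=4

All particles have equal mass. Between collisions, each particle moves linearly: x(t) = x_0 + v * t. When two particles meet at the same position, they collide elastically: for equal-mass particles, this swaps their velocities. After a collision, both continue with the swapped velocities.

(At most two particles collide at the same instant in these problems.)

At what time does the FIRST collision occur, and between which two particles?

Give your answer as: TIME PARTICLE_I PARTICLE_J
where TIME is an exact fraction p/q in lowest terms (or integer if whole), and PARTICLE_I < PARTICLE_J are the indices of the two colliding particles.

Answer: 2/7 1 2

Derivation:
Pair (0,1): pos 7,15 vel 2,4 -> not approaching (rel speed -2 <= 0)
Pair (1,2): pos 15,17 vel 4,-3 -> gap=2, closing at 7/unit, collide at t=2/7
Pair (2,3): pos 17,19 vel -3,4 -> not approaching (rel speed -7 <= 0)
Earliest collision: t=2/7 between 1 and 2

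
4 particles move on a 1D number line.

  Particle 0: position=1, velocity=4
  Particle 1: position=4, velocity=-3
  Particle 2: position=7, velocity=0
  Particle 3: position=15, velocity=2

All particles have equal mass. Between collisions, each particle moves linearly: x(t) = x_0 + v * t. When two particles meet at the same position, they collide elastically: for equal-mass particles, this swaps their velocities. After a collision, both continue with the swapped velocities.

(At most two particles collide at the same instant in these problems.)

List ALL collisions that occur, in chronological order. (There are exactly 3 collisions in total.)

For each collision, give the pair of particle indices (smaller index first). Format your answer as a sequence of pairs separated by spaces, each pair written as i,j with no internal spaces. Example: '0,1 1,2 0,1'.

Collision at t=3/7: particles 0 and 1 swap velocities; positions: p0=19/7 p1=19/7 p2=7 p3=111/7; velocities now: v0=-3 v1=4 v2=0 v3=2
Collision at t=3/2: particles 1 and 2 swap velocities; positions: p0=-1/2 p1=7 p2=7 p3=18; velocities now: v0=-3 v1=0 v2=4 v3=2
Collision at t=7: particles 2 and 3 swap velocities; positions: p0=-17 p1=7 p2=29 p3=29; velocities now: v0=-3 v1=0 v2=2 v3=4

Answer: 0,1 1,2 2,3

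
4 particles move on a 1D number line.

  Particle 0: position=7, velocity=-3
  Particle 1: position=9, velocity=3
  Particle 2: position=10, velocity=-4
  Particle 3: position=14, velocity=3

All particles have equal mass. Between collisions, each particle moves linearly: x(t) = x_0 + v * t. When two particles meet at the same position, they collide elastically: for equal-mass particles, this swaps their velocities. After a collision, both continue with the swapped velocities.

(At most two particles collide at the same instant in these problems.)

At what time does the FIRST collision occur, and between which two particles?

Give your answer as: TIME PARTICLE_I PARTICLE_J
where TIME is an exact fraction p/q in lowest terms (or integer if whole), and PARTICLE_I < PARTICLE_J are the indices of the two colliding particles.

Pair (0,1): pos 7,9 vel -3,3 -> not approaching (rel speed -6 <= 0)
Pair (1,2): pos 9,10 vel 3,-4 -> gap=1, closing at 7/unit, collide at t=1/7
Pair (2,3): pos 10,14 vel -4,3 -> not approaching (rel speed -7 <= 0)
Earliest collision: t=1/7 between 1 and 2

Answer: 1/7 1 2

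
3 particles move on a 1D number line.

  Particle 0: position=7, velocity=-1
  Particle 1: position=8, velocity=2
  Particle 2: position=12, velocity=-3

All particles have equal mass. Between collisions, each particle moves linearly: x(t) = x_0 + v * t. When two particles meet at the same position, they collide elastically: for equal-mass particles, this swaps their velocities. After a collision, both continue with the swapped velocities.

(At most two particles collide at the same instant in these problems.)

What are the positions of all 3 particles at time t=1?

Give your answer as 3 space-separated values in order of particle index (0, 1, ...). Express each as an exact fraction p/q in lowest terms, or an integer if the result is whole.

Collision at t=4/5: particles 1 and 2 swap velocities; positions: p0=31/5 p1=48/5 p2=48/5; velocities now: v0=-1 v1=-3 v2=2
Advance to t=1 (no further collisions before then); velocities: v0=-1 v1=-3 v2=2; positions = 6 9 10

Answer: 6 9 10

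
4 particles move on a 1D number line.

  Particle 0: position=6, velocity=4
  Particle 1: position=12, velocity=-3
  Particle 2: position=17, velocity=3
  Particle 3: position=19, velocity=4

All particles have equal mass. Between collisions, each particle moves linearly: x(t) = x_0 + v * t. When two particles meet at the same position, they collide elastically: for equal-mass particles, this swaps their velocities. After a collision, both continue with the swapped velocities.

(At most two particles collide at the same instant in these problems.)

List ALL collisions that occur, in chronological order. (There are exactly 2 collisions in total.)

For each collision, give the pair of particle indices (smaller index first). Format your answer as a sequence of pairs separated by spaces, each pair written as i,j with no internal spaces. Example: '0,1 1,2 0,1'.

Answer: 0,1 1,2

Derivation:
Collision at t=6/7: particles 0 and 1 swap velocities; positions: p0=66/7 p1=66/7 p2=137/7 p3=157/7; velocities now: v0=-3 v1=4 v2=3 v3=4
Collision at t=11: particles 1 and 2 swap velocities; positions: p0=-21 p1=50 p2=50 p3=63; velocities now: v0=-3 v1=3 v2=4 v3=4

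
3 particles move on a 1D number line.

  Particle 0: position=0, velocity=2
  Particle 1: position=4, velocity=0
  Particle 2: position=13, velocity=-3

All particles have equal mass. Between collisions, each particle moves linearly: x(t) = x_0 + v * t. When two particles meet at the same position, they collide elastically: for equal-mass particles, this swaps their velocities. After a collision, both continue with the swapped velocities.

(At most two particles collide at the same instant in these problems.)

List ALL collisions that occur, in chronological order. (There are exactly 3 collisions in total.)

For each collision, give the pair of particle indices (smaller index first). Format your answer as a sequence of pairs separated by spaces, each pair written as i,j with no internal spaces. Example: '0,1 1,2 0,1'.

Collision at t=2: particles 0 and 1 swap velocities; positions: p0=4 p1=4 p2=7; velocities now: v0=0 v1=2 v2=-3
Collision at t=13/5: particles 1 and 2 swap velocities; positions: p0=4 p1=26/5 p2=26/5; velocities now: v0=0 v1=-3 v2=2
Collision at t=3: particles 0 and 1 swap velocities; positions: p0=4 p1=4 p2=6; velocities now: v0=-3 v1=0 v2=2

Answer: 0,1 1,2 0,1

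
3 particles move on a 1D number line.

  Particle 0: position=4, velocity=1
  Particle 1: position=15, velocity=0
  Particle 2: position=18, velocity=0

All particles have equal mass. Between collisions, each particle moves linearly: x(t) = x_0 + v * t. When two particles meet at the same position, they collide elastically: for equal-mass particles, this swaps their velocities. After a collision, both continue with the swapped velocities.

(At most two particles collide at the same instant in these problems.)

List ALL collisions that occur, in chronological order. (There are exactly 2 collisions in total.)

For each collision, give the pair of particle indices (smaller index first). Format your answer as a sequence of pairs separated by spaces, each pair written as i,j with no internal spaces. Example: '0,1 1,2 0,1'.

Collision at t=11: particles 0 and 1 swap velocities; positions: p0=15 p1=15 p2=18; velocities now: v0=0 v1=1 v2=0
Collision at t=14: particles 1 and 2 swap velocities; positions: p0=15 p1=18 p2=18; velocities now: v0=0 v1=0 v2=1

Answer: 0,1 1,2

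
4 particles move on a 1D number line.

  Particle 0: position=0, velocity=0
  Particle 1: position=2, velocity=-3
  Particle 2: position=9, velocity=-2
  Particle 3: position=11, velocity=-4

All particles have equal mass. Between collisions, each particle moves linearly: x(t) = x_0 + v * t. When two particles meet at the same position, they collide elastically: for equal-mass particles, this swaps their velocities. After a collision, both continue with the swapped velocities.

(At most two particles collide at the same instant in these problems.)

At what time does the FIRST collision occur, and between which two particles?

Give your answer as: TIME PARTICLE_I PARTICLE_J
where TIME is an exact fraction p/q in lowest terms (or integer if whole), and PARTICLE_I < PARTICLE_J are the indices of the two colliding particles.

Answer: 2/3 0 1

Derivation:
Pair (0,1): pos 0,2 vel 0,-3 -> gap=2, closing at 3/unit, collide at t=2/3
Pair (1,2): pos 2,9 vel -3,-2 -> not approaching (rel speed -1 <= 0)
Pair (2,3): pos 9,11 vel -2,-4 -> gap=2, closing at 2/unit, collide at t=1
Earliest collision: t=2/3 between 0 and 1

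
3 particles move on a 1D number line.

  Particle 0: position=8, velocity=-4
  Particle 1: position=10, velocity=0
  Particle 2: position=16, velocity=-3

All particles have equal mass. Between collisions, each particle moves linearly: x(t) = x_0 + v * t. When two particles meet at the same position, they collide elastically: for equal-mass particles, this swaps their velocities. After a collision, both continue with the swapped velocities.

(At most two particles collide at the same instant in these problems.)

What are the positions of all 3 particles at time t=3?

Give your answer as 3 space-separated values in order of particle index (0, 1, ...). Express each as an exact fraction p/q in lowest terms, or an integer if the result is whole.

Answer: -4 7 10

Derivation:
Collision at t=2: particles 1 and 2 swap velocities; positions: p0=0 p1=10 p2=10; velocities now: v0=-4 v1=-3 v2=0
Advance to t=3 (no further collisions before then); velocities: v0=-4 v1=-3 v2=0; positions = -4 7 10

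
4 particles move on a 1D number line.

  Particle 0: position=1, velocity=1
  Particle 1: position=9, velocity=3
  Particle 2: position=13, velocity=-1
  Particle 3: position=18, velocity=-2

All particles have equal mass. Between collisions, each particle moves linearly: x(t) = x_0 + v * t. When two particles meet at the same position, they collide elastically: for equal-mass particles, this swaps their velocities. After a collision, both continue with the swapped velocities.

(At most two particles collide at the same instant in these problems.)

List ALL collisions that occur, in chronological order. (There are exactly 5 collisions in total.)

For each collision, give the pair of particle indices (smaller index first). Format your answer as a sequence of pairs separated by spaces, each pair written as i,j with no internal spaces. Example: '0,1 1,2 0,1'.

Answer: 1,2 2,3 1,2 0,1 1,2

Derivation:
Collision at t=1: particles 1 and 2 swap velocities; positions: p0=2 p1=12 p2=12 p3=16; velocities now: v0=1 v1=-1 v2=3 v3=-2
Collision at t=9/5: particles 2 and 3 swap velocities; positions: p0=14/5 p1=56/5 p2=72/5 p3=72/5; velocities now: v0=1 v1=-1 v2=-2 v3=3
Collision at t=5: particles 1 and 2 swap velocities; positions: p0=6 p1=8 p2=8 p3=24; velocities now: v0=1 v1=-2 v2=-1 v3=3
Collision at t=17/3: particles 0 and 1 swap velocities; positions: p0=20/3 p1=20/3 p2=22/3 p3=26; velocities now: v0=-2 v1=1 v2=-1 v3=3
Collision at t=6: particles 1 and 2 swap velocities; positions: p0=6 p1=7 p2=7 p3=27; velocities now: v0=-2 v1=-1 v2=1 v3=3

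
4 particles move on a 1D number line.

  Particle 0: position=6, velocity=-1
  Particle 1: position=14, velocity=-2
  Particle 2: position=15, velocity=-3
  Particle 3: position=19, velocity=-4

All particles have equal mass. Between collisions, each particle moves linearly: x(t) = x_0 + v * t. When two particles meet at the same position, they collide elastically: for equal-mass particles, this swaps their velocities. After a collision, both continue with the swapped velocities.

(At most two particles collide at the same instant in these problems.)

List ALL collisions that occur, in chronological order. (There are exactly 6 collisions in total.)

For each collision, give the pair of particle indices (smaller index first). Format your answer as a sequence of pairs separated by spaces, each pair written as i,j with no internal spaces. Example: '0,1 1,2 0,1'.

Answer: 1,2 2,3 1,2 0,1 1,2 2,3

Derivation:
Collision at t=1: particles 1 and 2 swap velocities; positions: p0=5 p1=12 p2=12 p3=15; velocities now: v0=-1 v1=-3 v2=-2 v3=-4
Collision at t=5/2: particles 2 and 3 swap velocities; positions: p0=7/2 p1=15/2 p2=9 p3=9; velocities now: v0=-1 v1=-3 v2=-4 v3=-2
Collision at t=4: particles 1 and 2 swap velocities; positions: p0=2 p1=3 p2=3 p3=6; velocities now: v0=-1 v1=-4 v2=-3 v3=-2
Collision at t=13/3: particles 0 and 1 swap velocities; positions: p0=5/3 p1=5/3 p2=2 p3=16/3; velocities now: v0=-4 v1=-1 v2=-3 v3=-2
Collision at t=9/2: particles 1 and 2 swap velocities; positions: p0=1 p1=3/2 p2=3/2 p3=5; velocities now: v0=-4 v1=-3 v2=-1 v3=-2
Collision at t=8: particles 2 and 3 swap velocities; positions: p0=-13 p1=-9 p2=-2 p3=-2; velocities now: v0=-4 v1=-3 v2=-2 v3=-1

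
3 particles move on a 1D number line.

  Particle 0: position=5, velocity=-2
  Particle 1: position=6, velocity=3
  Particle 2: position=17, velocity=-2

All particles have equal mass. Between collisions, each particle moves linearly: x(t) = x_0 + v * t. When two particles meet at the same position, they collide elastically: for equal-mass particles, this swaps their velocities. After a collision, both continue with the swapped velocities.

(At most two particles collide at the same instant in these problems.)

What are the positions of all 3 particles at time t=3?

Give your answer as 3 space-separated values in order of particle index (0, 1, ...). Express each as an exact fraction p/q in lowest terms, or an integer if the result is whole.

Collision at t=11/5: particles 1 and 2 swap velocities; positions: p0=3/5 p1=63/5 p2=63/5; velocities now: v0=-2 v1=-2 v2=3
Advance to t=3 (no further collisions before then); velocities: v0=-2 v1=-2 v2=3; positions = -1 11 15

Answer: -1 11 15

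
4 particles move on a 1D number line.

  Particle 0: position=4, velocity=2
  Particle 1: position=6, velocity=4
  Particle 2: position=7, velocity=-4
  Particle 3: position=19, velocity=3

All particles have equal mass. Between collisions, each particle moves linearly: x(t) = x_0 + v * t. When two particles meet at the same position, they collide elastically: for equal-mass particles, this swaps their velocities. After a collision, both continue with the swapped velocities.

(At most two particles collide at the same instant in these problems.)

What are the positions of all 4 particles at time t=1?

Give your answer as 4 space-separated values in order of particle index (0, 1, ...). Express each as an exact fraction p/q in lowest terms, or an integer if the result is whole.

Collision at t=1/8: particles 1 and 2 swap velocities; positions: p0=17/4 p1=13/2 p2=13/2 p3=155/8; velocities now: v0=2 v1=-4 v2=4 v3=3
Collision at t=1/2: particles 0 and 1 swap velocities; positions: p0=5 p1=5 p2=8 p3=41/2; velocities now: v0=-4 v1=2 v2=4 v3=3
Advance to t=1 (no further collisions before then); velocities: v0=-4 v1=2 v2=4 v3=3; positions = 3 6 10 22

Answer: 3 6 10 22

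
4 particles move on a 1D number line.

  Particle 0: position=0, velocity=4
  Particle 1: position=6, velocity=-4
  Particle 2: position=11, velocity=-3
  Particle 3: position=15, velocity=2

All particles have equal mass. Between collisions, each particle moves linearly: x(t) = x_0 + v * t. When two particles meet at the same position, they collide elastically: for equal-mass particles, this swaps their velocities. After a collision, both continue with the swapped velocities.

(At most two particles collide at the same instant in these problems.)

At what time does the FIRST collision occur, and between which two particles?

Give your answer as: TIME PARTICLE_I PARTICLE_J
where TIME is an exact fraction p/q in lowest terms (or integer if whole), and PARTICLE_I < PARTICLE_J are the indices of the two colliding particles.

Pair (0,1): pos 0,6 vel 4,-4 -> gap=6, closing at 8/unit, collide at t=3/4
Pair (1,2): pos 6,11 vel -4,-3 -> not approaching (rel speed -1 <= 0)
Pair (2,3): pos 11,15 vel -3,2 -> not approaching (rel speed -5 <= 0)
Earliest collision: t=3/4 between 0 and 1

Answer: 3/4 0 1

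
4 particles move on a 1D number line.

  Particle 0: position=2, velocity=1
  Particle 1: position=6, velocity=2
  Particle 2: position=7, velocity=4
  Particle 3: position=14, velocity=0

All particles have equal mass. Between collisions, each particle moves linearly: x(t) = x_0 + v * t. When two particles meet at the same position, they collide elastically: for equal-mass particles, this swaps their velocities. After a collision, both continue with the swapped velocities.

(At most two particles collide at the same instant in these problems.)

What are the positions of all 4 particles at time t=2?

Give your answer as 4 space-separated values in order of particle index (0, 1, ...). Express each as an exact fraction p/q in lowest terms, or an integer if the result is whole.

Collision at t=7/4: particles 2 and 3 swap velocities; positions: p0=15/4 p1=19/2 p2=14 p3=14; velocities now: v0=1 v1=2 v2=0 v3=4
Advance to t=2 (no further collisions before then); velocities: v0=1 v1=2 v2=0 v3=4; positions = 4 10 14 15

Answer: 4 10 14 15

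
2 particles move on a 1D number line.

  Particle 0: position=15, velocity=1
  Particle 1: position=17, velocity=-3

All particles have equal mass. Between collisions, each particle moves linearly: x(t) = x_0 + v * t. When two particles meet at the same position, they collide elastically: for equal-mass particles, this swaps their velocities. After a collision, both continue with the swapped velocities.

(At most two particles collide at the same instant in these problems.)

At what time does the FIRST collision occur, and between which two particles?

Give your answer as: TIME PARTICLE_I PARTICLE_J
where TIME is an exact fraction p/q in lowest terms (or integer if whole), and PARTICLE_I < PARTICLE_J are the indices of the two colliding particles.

Answer: 1/2 0 1

Derivation:
Pair (0,1): pos 15,17 vel 1,-3 -> gap=2, closing at 4/unit, collide at t=1/2
Earliest collision: t=1/2 between 0 and 1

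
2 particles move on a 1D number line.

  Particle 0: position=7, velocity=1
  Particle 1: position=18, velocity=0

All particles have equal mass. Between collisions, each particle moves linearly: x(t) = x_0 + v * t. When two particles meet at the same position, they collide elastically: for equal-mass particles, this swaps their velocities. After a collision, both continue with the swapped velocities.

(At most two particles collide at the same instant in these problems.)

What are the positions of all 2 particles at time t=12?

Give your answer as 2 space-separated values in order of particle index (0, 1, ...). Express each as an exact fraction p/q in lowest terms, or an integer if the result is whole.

Answer: 18 19

Derivation:
Collision at t=11: particles 0 and 1 swap velocities; positions: p0=18 p1=18; velocities now: v0=0 v1=1
Advance to t=12 (no further collisions before then); velocities: v0=0 v1=1; positions = 18 19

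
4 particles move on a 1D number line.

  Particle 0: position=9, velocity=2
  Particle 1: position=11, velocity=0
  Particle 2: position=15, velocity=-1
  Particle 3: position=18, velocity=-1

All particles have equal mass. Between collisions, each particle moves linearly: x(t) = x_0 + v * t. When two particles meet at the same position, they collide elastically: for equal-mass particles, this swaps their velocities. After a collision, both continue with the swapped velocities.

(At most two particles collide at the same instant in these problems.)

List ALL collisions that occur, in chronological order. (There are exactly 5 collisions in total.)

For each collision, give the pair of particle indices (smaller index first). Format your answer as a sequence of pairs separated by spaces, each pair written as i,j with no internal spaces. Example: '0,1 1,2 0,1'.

Answer: 0,1 1,2 2,3 0,1 1,2

Derivation:
Collision at t=1: particles 0 and 1 swap velocities; positions: p0=11 p1=11 p2=14 p3=17; velocities now: v0=0 v1=2 v2=-1 v3=-1
Collision at t=2: particles 1 and 2 swap velocities; positions: p0=11 p1=13 p2=13 p3=16; velocities now: v0=0 v1=-1 v2=2 v3=-1
Collision at t=3: particles 2 and 3 swap velocities; positions: p0=11 p1=12 p2=15 p3=15; velocities now: v0=0 v1=-1 v2=-1 v3=2
Collision at t=4: particles 0 and 1 swap velocities; positions: p0=11 p1=11 p2=14 p3=17; velocities now: v0=-1 v1=0 v2=-1 v3=2
Collision at t=7: particles 1 and 2 swap velocities; positions: p0=8 p1=11 p2=11 p3=23; velocities now: v0=-1 v1=-1 v2=0 v3=2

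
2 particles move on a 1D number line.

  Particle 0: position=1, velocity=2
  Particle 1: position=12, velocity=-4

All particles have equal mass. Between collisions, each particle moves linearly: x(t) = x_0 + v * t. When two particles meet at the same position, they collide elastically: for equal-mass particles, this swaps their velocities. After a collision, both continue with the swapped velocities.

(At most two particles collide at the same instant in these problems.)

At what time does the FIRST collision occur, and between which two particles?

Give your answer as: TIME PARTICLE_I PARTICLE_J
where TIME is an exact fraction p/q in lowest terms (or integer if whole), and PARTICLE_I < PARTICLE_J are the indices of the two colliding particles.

Pair (0,1): pos 1,12 vel 2,-4 -> gap=11, closing at 6/unit, collide at t=11/6
Earliest collision: t=11/6 between 0 and 1

Answer: 11/6 0 1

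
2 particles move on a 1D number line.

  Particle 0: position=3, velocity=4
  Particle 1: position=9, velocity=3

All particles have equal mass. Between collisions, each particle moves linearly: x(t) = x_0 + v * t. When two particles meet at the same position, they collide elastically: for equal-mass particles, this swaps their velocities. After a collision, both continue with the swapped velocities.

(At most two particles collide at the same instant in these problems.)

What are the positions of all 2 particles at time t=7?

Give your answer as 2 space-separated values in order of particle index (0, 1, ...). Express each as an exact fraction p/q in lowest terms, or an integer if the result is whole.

Answer: 30 31

Derivation:
Collision at t=6: particles 0 and 1 swap velocities; positions: p0=27 p1=27; velocities now: v0=3 v1=4
Advance to t=7 (no further collisions before then); velocities: v0=3 v1=4; positions = 30 31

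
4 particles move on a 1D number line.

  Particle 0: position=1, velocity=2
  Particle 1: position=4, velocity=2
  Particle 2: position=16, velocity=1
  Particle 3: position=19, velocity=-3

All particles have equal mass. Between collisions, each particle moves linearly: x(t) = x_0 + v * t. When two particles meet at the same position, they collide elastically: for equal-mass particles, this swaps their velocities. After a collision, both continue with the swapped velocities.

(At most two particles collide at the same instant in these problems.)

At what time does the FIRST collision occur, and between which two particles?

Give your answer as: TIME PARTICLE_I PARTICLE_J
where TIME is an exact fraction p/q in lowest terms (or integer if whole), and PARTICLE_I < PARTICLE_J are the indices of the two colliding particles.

Answer: 3/4 2 3

Derivation:
Pair (0,1): pos 1,4 vel 2,2 -> not approaching (rel speed 0 <= 0)
Pair (1,2): pos 4,16 vel 2,1 -> gap=12, closing at 1/unit, collide at t=12
Pair (2,3): pos 16,19 vel 1,-3 -> gap=3, closing at 4/unit, collide at t=3/4
Earliest collision: t=3/4 between 2 and 3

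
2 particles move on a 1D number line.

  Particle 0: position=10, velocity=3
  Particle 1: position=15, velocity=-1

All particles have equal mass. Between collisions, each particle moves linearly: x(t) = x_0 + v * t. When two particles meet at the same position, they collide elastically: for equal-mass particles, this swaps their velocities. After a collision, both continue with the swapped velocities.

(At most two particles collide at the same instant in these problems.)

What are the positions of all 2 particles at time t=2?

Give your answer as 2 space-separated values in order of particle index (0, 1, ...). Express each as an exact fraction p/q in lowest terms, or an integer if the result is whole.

Collision at t=5/4: particles 0 and 1 swap velocities; positions: p0=55/4 p1=55/4; velocities now: v0=-1 v1=3
Advance to t=2 (no further collisions before then); velocities: v0=-1 v1=3; positions = 13 16

Answer: 13 16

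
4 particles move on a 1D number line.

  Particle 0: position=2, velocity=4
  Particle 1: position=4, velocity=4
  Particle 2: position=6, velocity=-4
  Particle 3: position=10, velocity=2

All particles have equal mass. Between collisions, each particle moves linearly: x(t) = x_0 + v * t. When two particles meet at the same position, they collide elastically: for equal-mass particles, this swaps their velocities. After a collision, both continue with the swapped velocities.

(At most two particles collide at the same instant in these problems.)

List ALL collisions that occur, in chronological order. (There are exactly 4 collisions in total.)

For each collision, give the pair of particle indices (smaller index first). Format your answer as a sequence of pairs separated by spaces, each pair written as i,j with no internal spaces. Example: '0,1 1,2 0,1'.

Answer: 1,2 0,1 2,3 1,2

Derivation:
Collision at t=1/4: particles 1 and 2 swap velocities; positions: p0=3 p1=5 p2=5 p3=21/2; velocities now: v0=4 v1=-4 v2=4 v3=2
Collision at t=1/2: particles 0 and 1 swap velocities; positions: p0=4 p1=4 p2=6 p3=11; velocities now: v0=-4 v1=4 v2=4 v3=2
Collision at t=3: particles 2 and 3 swap velocities; positions: p0=-6 p1=14 p2=16 p3=16; velocities now: v0=-4 v1=4 v2=2 v3=4
Collision at t=4: particles 1 and 2 swap velocities; positions: p0=-10 p1=18 p2=18 p3=20; velocities now: v0=-4 v1=2 v2=4 v3=4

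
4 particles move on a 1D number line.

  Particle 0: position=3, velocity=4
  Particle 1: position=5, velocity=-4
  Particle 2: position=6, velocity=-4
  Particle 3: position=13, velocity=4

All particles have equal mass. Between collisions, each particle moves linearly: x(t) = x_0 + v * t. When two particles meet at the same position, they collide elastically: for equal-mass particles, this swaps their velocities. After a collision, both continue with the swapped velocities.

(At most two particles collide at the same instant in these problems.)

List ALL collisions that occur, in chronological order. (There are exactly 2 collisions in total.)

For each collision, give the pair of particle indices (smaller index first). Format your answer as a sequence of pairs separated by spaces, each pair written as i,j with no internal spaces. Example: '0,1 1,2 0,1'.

Answer: 0,1 1,2

Derivation:
Collision at t=1/4: particles 0 and 1 swap velocities; positions: p0=4 p1=4 p2=5 p3=14; velocities now: v0=-4 v1=4 v2=-4 v3=4
Collision at t=3/8: particles 1 and 2 swap velocities; positions: p0=7/2 p1=9/2 p2=9/2 p3=29/2; velocities now: v0=-4 v1=-4 v2=4 v3=4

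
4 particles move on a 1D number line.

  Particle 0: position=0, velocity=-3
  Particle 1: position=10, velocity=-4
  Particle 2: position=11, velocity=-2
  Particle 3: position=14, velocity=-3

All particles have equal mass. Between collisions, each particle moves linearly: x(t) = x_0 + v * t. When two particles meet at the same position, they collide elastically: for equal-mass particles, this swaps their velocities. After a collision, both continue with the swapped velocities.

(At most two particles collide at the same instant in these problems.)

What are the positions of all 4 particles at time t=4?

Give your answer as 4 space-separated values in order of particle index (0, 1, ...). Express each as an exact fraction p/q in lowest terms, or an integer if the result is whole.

Answer: -12 -6 2 3

Derivation:
Collision at t=3: particles 2 and 3 swap velocities; positions: p0=-9 p1=-2 p2=5 p3=5; velocities now: v0=-3 v1=-4 v2=-3 v3=-2
Advance to t=4 (no further collisions before then); velocities: v0=-3 v1=-4 v2=-3 v3=-2; positions = -12 -6 2 3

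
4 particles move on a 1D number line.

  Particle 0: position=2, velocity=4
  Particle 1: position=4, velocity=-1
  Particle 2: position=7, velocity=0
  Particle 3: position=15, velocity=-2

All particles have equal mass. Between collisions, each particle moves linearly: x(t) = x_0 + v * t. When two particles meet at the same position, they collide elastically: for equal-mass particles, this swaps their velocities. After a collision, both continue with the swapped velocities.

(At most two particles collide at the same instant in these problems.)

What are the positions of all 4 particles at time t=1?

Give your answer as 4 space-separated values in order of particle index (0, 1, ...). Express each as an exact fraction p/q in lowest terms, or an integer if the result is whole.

Answer: 3 6 7 13

Derivation:
Collision at t=2/5: particles 0 and 1 swap velocities; positions: p0=18/5 p1=18/5 p2=7 p3=71/5; velocities now: v0=-1 v1=4 v2=0 v3=-2
Advance to t=1 (no further collisions before then); velocities: v0=-1 v1=4 v2=0 v3=-2; positions = 3 6 7 13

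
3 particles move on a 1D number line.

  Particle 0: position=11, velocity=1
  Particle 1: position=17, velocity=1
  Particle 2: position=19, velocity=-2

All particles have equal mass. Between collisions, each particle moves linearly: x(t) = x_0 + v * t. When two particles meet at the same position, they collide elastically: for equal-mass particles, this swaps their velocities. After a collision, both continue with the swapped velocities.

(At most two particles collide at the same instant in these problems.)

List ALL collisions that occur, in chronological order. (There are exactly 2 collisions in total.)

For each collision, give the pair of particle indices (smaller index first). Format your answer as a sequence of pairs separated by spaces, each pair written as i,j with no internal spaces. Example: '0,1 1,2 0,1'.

Collision at t=2/3: particles 1 and 2 swap velocities; positions: p0=35/3 p1=53/3 p2=53/3; velocities now: v0=1 v1=-2 v2=1
Collision at t=8/3: particles 0 and 1 swap velocities; positions: p0=41/3 p1=41/3 p2=59/3; velocities now: v0=-2 v1=1 v2=1

Answer: 1,2 0,1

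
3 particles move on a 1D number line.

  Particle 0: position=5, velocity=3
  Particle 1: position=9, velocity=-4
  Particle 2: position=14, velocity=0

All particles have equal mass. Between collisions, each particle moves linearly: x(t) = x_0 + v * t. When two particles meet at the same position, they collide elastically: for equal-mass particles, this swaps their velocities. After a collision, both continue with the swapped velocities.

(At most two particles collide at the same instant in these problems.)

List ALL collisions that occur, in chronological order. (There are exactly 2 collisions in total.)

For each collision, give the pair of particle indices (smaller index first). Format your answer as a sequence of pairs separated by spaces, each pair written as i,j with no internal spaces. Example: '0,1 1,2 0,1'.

Answer: 0,1 1,2

Derivation:
Collision at t=4/7: particles 0 and 1 swap velocities; positions: p0=47/7 p1=47/7 p2=14; velocities now: v0=-4 v1=3 v2=0
Collision at t=3: particles 1 and 2 swap velocities; positions: p0=-3 p1=14 p2=14; velocities now: v0=-4 v1=0 v2=3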